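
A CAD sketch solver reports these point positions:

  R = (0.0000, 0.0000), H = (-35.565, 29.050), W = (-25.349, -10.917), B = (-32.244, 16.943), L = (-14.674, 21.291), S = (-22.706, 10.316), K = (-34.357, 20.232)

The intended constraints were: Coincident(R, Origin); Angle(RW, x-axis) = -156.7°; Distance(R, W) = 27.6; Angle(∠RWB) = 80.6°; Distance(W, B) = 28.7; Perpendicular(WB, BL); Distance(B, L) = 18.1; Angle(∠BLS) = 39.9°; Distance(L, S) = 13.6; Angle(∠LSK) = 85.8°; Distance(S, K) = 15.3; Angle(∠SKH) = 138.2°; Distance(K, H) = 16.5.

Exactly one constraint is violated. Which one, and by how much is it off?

Distance(K, H) = 16.5 — off by 7.60.

R = (0.00, 0.00) ✓; RW at -156.7° ✓; |RW| = 27.60 ✓; ∠RWB = 80.60° ✓; |WB| = 28.70 ✓; ∠(WB, BL) = 90.00° ✓; |BL| = 18.10 ✓; ∠BLS = 39.90° ✓; |LS| = 13.60 ✓; ∠LSK = 85.80° ✓; |SK| = 15.30 ✓; ∠SKH = 138.2° ✓; |KH| = 8.900 ✗.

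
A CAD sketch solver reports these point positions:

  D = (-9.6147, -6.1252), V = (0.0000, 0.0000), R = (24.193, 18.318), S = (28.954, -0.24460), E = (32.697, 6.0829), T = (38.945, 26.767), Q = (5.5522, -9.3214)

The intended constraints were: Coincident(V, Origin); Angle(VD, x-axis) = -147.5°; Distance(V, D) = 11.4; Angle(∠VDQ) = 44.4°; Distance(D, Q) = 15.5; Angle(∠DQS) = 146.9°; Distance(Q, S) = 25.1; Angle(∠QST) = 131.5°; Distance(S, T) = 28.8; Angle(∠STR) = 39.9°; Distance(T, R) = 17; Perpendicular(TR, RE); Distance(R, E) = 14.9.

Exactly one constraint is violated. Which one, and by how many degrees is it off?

Perpendicular(TR, RE) — off by 5.00°.

V = (0.00, 0.00) ✓; VD at -147.5° ✓; |VD| = 11.40 ✓; ∠VDQ = 44.40° ✓; |DQ| = 15.50 ✓; ∠DQS = 146.9° ✓; |QS| = 25.10 ✓; ∠QST = 131.5° ✓; |ST| = 28.80 ✓; ∠STR = 39.90° ✓; |TR| = 17.00 ✓; ∠(TR, RE) = 95.00° ✗; |RE| = 14.90 ✓.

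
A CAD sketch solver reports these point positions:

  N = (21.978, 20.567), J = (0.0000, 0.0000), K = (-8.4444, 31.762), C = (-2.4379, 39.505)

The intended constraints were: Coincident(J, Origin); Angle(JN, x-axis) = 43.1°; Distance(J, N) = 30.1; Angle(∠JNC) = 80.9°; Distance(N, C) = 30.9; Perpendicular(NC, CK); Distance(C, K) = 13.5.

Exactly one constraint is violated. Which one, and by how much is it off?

Distance(C, K) = 13.5 — off by 3.70.

J = (0.00, 0.00) ✓; JN at 43.10° ✓; |JN| = 30.10 ✓; ∠JNC = 80.90° ✓; |NC| = 30.90 ✓; ∠(NC, CK) = 90.00° ✓; |CK| = 9.800 ✗.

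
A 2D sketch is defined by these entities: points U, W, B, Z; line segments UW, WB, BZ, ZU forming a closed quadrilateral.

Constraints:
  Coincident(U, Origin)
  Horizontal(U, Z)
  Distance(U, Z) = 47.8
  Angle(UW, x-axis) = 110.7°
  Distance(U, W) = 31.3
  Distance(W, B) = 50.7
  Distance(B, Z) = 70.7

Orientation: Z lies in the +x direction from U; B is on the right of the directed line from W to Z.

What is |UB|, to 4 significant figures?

28.63

Checks: |WB| = 50.70 ✓; |BZ| = 70.70 ✓.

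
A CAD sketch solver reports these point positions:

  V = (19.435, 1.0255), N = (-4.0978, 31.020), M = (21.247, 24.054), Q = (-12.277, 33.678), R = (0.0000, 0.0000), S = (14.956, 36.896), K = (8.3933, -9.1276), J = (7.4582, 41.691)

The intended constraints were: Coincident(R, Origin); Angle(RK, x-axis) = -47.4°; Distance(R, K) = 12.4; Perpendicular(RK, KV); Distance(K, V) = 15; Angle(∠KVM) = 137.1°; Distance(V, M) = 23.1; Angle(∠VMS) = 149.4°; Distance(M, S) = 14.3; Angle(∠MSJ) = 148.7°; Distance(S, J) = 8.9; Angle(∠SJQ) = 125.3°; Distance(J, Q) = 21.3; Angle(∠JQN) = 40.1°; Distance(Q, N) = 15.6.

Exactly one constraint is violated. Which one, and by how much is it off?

Distance(Q, N) = 15.6 — off by 7.00.

R = (0.00, 0.00) ✓; RK at -47.40° ✓; |RK| = 12.40 ✓; ∠(RK, KV) = 90.00° ✓; |KV| = 15.00 ✓; ∠KVM = 137.1° ✓; |VM| = 23.10 ✓; ∠VMS = 149.4° ✓; |MS| = 14.30 ✓; ∠MSJ = 148.7° ✓; |SJ| = 8.900 ✓; ∠SJQ = 125.3° ✓; |JQ| = 21.30 ✓; ∠JQN = 40.10° ✓; |QN| = 8.600 ✗.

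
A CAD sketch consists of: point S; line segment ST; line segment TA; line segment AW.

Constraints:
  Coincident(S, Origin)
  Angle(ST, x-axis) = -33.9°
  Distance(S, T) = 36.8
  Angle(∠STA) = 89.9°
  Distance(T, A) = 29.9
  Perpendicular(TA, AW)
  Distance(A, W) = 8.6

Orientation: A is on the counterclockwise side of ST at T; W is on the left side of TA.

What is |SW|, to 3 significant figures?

41.1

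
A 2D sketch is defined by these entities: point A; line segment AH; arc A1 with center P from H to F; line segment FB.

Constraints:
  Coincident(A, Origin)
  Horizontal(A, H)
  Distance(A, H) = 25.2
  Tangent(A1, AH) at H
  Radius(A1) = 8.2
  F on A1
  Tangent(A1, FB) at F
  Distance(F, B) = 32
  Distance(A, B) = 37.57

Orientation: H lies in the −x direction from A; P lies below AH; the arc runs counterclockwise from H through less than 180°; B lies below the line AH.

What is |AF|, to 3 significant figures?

34.0

A is at the origin; A and H share the same y with |AH| = 25.2 and H on the −x side, so H = (-25.2, 0.00). The tangent condition forces PH to be normal to AH, so P = H + (0, -8.2) = (-25.2, -8.20). Since PF ⟂ FB (tangency), |PB| = √(8.2² + 32.0²) = 33.0 regardless of where F sits on A1. So B lies on both circle(A, 37.57) and circle(P, 33.0); the below-AH intersection is B = (-8.37, -36.6). F is the foot of the tangent from B: F = (-31.0, -14.0).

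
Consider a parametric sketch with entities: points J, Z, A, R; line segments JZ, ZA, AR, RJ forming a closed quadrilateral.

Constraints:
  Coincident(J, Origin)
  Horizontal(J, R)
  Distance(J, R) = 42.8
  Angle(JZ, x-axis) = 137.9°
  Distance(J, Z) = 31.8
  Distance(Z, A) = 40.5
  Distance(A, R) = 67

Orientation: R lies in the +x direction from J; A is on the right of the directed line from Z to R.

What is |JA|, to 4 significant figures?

28.71

Checks: JZ at 137.9° ✓; |ZA| = 40.50 ✓; |AR| = 67.00 ✓.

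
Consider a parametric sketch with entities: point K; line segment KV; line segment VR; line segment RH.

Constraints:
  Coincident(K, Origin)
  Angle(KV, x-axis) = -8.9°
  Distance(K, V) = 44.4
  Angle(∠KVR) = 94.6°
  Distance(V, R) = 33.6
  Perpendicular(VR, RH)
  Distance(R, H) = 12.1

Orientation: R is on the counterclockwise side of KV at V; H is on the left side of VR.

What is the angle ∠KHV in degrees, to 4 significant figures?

60.68°

K is at the origin; KV runs at -8.9° with length 44.4, so V = 44.4·(cos -8.9°, sin -8.9°) = (43.87, -6.869). ∠KVR = 94.6°, so VR runs at -8.9° + (180° − 94.6°) = 76.50° from the x-axis; with |VR| = 33.6, R = V + 33.6·(cos 76.50°, sin 76.50°) = (51.71, 25.80). VR is perpendicular to RH; with |RH| = 12.1 on the left of VR, H = R + 12.1·(-0.9724, 0.2334) = (39.94, 28.63). Then cos ∠KHV = HK·HV / (|HK||HV|), giving 60.68°.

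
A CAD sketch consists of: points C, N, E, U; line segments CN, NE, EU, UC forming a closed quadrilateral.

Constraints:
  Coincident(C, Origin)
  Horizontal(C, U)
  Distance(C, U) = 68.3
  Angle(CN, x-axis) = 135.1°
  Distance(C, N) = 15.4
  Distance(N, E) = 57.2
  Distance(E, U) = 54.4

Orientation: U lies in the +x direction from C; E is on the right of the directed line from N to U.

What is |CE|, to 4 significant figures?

41.91

Checks: |NE| = 57.20 ✓; |EU| = 54.40 ✓.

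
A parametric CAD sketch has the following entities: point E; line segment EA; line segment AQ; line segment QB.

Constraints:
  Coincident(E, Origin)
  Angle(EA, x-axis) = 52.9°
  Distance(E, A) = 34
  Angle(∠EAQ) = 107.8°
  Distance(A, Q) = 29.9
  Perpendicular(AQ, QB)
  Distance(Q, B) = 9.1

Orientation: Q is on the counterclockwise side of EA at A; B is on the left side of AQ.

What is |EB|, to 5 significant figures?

46.532

∠EAQ = 107.8°, so AQ runs at 52.9° + (180° − 107.8°) = 125.10° from the x-axis; with |AQ| = 29.9, Q = A + 29.9·(cos 125.10°, sin 125.10°) = (3.3164, 51.581). The perpendicularity gives QB at right angles to AQ; with |QB| = 9.1 on the left of AQ, B = Q + 9.1·(-0.81815, -0.57501) = (-4.1287, 46.348). Then |EB| = |B − E| = 46.532.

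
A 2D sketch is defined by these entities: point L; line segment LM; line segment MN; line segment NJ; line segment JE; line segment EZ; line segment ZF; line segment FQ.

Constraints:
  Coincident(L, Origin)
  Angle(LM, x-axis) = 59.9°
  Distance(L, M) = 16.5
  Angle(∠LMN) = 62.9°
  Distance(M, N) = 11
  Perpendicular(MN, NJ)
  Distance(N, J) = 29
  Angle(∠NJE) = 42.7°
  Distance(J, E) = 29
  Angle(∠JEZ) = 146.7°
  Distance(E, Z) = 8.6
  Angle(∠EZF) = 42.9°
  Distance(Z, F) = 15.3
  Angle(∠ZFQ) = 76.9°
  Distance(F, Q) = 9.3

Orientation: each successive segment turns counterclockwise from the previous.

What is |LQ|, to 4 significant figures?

12.69

L is at the origin; LM runs at 59.9° with length 16.5, so M = (8.275, 14.27). ∠LMN = 62.9° gives MN at 177.0° from the x-axis; with |MN| = 11.0, N = (-2.710, 14.85). MN is perpendicular to NJ, so NJ runs at -93.00°; with |NJ| = 29.0, J = (-4.228, -14.11). ∠NJE = 42.7° gives JE at 44.30° from the x-axis; with |JE| = 29.0, E = (16.53, 6.144). ∠JEZ = 146.7° gives EZ at 77.60° from the x-axis; with |EZ| = 8.6, Z = (18.37, 14.54). ∠EZF = 42.9° gives ZF at -145.3° from the x-axis; with |ZF| = 15.3, F = (5.795, 5.834). ∠ZFQ = 76.9° gives FQ at -42.20° from the x-axis; with |FQ| = 9.3, Q = (12.68, -0.4131). Then |LQ| = |Q − L| = 12.69.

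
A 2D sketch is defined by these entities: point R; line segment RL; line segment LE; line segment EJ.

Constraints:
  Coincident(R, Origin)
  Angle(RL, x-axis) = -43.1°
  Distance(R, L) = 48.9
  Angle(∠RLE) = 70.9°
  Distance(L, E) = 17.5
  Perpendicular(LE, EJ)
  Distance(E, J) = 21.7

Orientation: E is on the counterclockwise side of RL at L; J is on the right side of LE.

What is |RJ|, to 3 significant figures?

67.9

R is at the origin; RL runs at -43.1° with length 48.9, so L = 48.9·(cos -43.1°, sin -43.1°) = (35.7, -33.4). ∠RLE = 70.9°, so LE runs at -43.1° + (180° − 70.9°) = 66.0° from the x-axis; with |LE| = 17.5, E = L + 17.5·(cos 66.0°, sin 66.0°) = (42.8, -17.4). LE ⟂ EJ; with |EJ| = 21.7 on the right of LE, J = E + 21.7·(0.914, -0.407) = (62.6, -26.3). Then |RJ| = |J − R| = 67.9.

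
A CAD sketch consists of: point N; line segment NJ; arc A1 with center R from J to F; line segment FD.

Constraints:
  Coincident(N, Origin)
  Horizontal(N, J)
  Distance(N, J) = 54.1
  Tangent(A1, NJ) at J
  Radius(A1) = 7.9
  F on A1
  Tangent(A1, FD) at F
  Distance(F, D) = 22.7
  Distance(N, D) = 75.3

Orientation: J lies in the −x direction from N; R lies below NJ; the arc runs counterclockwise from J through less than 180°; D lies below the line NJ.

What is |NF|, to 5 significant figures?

61.385

Checks: |NJ| = 54.10 ✓; |RF| = 7.900 ✓; ∠(RF, FD) = 90.00° ✓; |FD| = 22.70 ✓; |ND| = 75.30 ✓.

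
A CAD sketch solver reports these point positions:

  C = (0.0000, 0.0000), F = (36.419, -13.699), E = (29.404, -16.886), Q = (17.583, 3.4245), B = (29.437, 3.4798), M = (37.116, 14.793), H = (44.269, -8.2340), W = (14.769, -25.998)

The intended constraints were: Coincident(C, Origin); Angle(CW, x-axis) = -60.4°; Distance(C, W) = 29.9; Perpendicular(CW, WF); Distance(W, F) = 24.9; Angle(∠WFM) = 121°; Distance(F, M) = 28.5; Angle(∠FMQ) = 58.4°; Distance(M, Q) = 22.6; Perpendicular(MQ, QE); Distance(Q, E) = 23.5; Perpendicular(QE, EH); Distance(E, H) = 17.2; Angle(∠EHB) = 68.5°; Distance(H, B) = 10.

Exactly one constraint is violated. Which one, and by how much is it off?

Distance(H, B) = 10 — off by 8.90.

C = (0.00, 0.00) ✓; CW at -60.40° ✓; |CW| = 29.90 ✓; ∠(CW, WF) = 90.00° ✓; |WF| = 24.90 ✓; ∠WFM = 121.0° ✓; |FM| = 28.50 ✓; ∠FMQ = 58.40° ✓; |MQ| = 22.60 ✓; ∠(MQ, QE) = 90.00° ✓; |QE| = 23.50 ✓; ∠(QE, EH) = 90.00° ✓; |EH| = 17.20 ✓; ∠EHB = 68.50° ✓; |HB| = 18.90 ✗.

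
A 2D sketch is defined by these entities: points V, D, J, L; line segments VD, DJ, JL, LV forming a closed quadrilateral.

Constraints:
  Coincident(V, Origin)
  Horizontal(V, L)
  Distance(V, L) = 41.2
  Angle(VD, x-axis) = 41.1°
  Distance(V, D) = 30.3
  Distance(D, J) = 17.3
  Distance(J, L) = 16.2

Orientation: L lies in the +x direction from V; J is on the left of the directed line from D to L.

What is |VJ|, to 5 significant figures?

42.865

Checks: |DJ| = 17.30 ✓; |JL| = 16.20 ✓.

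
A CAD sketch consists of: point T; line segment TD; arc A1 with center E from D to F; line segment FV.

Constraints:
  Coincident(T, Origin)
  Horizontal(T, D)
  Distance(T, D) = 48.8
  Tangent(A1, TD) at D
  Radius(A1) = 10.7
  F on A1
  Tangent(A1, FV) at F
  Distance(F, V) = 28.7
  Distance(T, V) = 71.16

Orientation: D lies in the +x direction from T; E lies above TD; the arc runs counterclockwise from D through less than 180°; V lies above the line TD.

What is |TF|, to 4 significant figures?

60.48

Checks: |EF| = 10.70 ✓; ∠(EF, FV) = 90.00° ✓; |FV| = 28.70 ✓; |TV| = 71.16 ✓.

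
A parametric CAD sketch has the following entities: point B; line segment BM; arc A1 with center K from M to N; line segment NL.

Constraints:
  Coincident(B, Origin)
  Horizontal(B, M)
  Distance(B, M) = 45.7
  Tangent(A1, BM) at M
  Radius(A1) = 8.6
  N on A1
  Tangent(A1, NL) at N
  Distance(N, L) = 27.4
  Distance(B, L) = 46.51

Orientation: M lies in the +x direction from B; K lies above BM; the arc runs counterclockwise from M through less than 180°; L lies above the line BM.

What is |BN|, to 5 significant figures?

53.744

B is at the origin; B and M share the same y with |BM| = 45.7 and M on the +x side, so M = (45.700, 0.0000). A1 meets BM tangentially, so KM is at right angles to BM, so K = M + (0, 8.6) = (45.700, 8.6000). Since KN ⟂ NL (tangency), |KL| = √(8.6² + 27.4²) = 28.718 regardless of where N sits on A1. So L lies on both circle(B, 46.51) and circle(K, 28.718); the above-BM intersection is L = (31.941, 33.807). N is the foot of the tangent from L: N = (51.668, 14.792).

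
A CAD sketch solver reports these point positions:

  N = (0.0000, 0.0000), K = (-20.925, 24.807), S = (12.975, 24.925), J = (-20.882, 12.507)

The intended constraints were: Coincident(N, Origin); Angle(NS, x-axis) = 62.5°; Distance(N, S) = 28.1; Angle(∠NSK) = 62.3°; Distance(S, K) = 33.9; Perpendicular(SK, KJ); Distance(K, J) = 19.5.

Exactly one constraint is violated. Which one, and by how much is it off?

Distance(K, J) = 19.5 — off by 7.20.

N = (0.00, 0.00) ✓; NS at 62.50° ✓; |NS| = 28.10 ✓; ∠NSK = 62.30° ✓; |SK| = 33.90 ✓; ∠(SK, KJ) = 90.00° ✓; |KJ| = 12.30 ✗.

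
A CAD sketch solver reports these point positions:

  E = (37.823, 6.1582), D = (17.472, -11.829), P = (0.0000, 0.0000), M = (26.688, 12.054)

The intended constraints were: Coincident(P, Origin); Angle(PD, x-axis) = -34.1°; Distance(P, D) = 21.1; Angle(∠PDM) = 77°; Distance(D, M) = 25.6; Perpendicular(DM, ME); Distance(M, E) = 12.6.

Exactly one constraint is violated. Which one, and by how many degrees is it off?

Perpendicular(DM, ME) — off by 6.80°.

P = (0.00, 0.00) ✓; PD at -34.10° ✓; |PD| = 21.10 ✓; ∠PDM = 77.00° ✓; |DM| = 25.60 ✓; ∠(DM, ME) = 96.80° ✗; |ME| = 12.60 ✓.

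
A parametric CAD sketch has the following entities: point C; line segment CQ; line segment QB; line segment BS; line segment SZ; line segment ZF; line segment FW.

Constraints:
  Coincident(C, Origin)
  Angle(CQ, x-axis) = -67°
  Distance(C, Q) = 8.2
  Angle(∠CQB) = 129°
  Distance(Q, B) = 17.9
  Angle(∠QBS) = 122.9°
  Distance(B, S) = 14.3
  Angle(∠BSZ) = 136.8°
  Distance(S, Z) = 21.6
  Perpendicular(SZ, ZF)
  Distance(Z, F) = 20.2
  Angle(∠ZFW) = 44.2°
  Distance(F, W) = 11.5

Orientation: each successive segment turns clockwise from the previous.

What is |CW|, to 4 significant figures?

23.69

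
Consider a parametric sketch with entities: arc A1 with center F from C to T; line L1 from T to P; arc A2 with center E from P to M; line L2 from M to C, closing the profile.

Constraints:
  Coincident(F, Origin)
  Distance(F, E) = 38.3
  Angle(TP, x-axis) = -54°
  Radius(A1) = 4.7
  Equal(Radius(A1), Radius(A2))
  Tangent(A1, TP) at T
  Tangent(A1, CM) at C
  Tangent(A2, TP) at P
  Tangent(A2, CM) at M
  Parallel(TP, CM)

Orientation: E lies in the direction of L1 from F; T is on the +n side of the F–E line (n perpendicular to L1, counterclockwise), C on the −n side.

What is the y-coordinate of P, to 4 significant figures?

-28.22

The slot axis is L1's direction at -54.0°, so u = (cos -54.0°, sin -54.0°) = (0.5878, -0.8090) and n = (−sin -54.0°, cos -54.0°) = (0.8090, 0.5878). F is at the origin and E lies 38.3 along u from F, so E = 38.3·u = (22.51, -30.99). Tangency of A1 to both parallel lines with radius 4.7 puts T and C at F ± 4.7·n: T = (3.802, 2.763), C = (-3.802, -2.763). Equal radii place P and M the same way about E: P = E + 4.7·n = (26.31, -28.22), M = E − 4.7·n = (18.71, -33.75). So P.y = -28.22.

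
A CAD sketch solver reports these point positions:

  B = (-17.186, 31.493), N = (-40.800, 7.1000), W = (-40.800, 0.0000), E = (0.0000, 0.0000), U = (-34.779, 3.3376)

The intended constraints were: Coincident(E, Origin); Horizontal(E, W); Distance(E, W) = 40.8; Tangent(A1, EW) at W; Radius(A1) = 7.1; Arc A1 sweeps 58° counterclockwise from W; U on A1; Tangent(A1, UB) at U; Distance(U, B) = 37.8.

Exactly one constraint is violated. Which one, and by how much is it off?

Distance(U, B) = 37.8 — off by 4.60.

E = (0.00, 0.00) ✓; E.y = 0.00, W.y = 0.00 ✓; |EW| = 40.80 ✓; ∠(NW, WE) = 90.00° ✓; |NW| = 7.100 ✓; bearing(N→U) − bearing(N→W) = 58.00° ✓; |NU| = 7.100 ✓; ∠(NU, UB) = 90.00° ✓; |UB| = 33.20 ✗.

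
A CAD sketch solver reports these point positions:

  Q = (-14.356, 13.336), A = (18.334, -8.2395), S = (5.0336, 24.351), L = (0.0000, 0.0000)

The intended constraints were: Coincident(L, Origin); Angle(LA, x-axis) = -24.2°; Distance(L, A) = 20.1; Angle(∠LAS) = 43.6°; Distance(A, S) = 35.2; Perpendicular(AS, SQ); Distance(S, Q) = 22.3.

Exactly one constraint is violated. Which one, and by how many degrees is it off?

Perpendicular(AS, SQ) — off by 7.40°.

L = (0.00, 0.00) ✓; LA at -24.20° ✓; |LA| = 20.10 ✓; ∠LAS = 43.60° ✓; |AS| = 35.20 ✓; ∠(AS, SQ) = 97.40° ✗; |SQ| = 22.30 ✓.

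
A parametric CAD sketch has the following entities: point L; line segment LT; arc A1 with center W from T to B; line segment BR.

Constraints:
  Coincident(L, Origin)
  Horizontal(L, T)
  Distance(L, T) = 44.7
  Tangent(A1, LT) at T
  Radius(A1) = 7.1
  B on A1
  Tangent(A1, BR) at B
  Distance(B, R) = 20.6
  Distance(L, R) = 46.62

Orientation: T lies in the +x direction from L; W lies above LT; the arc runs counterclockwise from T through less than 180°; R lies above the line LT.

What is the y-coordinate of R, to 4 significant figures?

27.67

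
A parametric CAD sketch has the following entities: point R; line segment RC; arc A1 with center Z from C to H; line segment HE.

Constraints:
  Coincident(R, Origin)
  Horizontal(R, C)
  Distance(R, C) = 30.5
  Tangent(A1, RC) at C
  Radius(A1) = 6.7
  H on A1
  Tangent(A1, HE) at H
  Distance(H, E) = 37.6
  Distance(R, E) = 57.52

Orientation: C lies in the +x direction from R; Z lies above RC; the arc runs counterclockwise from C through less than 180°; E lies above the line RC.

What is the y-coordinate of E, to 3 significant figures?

44.4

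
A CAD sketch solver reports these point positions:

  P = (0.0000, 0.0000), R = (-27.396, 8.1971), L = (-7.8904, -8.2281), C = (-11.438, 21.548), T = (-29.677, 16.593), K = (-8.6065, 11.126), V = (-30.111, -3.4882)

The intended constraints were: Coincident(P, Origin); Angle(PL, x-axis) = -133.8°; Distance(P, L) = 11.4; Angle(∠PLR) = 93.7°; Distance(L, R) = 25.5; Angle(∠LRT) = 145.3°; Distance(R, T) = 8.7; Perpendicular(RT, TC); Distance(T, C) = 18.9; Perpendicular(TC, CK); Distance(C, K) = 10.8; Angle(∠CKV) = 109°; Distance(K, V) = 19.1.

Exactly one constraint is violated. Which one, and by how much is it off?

Distance(K, V) = 19.1 — off by 6.90.

P = (0.00, 0.00) ✓; PL at -133.8° ✓; |PL| = 11.40 ✓; ∠PLR = 93.70° ✓; |LR| = 25.50 ✓; ∠LRT = 145.3° ✓; |RT| = 8.700 ✓; ∠(RT, TC) = 90.00° ✓; |TC| = 18.90 ✓; ∠(TC, CK) = 90.00° ✓; |CK| = 10.80 ✓; ∠CKV = 109.0° ✓; |KV| = 26.00 ✗.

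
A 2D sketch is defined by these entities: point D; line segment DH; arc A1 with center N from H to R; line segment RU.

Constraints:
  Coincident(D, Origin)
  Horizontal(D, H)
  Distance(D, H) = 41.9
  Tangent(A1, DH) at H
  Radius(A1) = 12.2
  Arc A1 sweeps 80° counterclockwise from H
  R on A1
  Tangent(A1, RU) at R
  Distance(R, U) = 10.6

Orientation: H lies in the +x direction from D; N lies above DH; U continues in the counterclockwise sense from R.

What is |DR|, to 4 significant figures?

54.85

The tangent condition forces NH to be normal to DH, so N = H + (0, 12.2) = (41.90, 12.20). On A1, H sits at bearing -90° from N; an 80° counterclockwise sweep puts R at bearing -10°, so R = N + 12.2·(cos -10°, sin -10°) = (53.91, 10.08). Then |DR| = |R − D| = 54.85.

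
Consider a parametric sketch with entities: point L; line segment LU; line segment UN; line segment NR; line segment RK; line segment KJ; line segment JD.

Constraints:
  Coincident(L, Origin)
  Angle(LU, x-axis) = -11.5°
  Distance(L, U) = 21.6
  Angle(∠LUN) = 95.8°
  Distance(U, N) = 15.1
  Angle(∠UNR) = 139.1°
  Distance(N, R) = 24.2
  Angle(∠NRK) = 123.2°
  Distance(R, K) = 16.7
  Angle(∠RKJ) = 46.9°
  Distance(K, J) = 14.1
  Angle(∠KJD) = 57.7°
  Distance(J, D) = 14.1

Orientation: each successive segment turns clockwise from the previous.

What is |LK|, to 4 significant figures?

35.08

∠UNR = 139.1° gives NR at -136.6° from the x-axis; with |NR| = 24.2, R = (2.084, -35.96). ∠NRK = 123.2° gives RK at 166.6° from the x-axis; with |RK| = 16.7, K = (-14.16, -32.09). Then |LK| = |K − L| = 35.08.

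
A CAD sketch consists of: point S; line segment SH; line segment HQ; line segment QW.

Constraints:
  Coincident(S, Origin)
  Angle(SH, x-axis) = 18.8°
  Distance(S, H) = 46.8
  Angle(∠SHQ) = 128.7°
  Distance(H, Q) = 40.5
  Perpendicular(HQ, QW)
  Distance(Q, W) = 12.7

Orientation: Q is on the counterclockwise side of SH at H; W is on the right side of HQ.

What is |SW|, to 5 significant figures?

85.380

S is at the origin; SH runs at 18.8° with length 46.8, so H = 46.8·(cos 18.8°, sin 18.8°) = (44.303, 15.082). ∠SHQ = 128.7°, so HQ runs at 18.8° + (180° − 128.7°) = 70.100° from the x-axis; with |HQ| = 40.5, Q = H + 40.5·(cos 70.100°, sin 70.100°) = (58.089, 53.164). HQ is perpendicular to QW; with |QW| = 12.7 on the right of HQ, W = Q + 12.7·(0.94029, -0.34038) = (70.030, 48.841). Then |SW| = |W − S| = 85.380.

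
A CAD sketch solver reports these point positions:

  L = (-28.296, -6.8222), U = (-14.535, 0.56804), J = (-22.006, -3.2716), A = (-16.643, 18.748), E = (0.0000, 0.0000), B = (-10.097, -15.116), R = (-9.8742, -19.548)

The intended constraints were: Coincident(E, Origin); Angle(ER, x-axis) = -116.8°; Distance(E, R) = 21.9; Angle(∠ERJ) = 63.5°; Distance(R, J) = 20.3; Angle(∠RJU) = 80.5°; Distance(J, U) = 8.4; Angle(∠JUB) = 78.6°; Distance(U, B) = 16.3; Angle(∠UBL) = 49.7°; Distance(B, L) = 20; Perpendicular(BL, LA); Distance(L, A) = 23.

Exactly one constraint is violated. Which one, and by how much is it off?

Distance(L, A) = 23 — off by 5.10.

E = (0.00, 0.00) ✓; ER at -116.8° ✓; |ER| = 21.90 ✓; ∠ERJ = 63.50° ✓; |RJ| = 20.30 ✓; ∠RJU = 80.50° ✓; |JU| = 8.400 ✓; ∠JUB = 78.60° ✓; |UB| = 16.30 ✓; ∠UBL = 49.70° ✓; |BL| = 20.00 ✓; ∠(BL, LA) = 90.00° ✓; |LA| = 28.10 ✗.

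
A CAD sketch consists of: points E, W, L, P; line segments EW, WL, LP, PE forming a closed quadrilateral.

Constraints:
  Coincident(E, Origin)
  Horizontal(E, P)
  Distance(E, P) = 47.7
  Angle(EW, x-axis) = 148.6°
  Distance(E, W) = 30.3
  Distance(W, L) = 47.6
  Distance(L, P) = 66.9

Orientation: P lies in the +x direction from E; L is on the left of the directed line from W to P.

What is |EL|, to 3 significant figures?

52.0

Checks: |WL| = 47.60 ✓; |LP| = 66.90 ✓.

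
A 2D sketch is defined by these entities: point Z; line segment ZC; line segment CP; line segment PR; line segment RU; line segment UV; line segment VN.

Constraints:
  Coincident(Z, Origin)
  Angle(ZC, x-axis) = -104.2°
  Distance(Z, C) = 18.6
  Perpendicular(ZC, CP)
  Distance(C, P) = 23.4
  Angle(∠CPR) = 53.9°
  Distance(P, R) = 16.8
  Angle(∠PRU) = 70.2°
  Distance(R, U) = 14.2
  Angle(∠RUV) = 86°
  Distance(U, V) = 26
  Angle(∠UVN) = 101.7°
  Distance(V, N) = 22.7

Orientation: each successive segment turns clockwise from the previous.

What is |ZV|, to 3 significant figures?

40.9

∠PRU = 70.2° gives RU at -70.1° from the x-axis; with |RU| = 14.2, U = (-9.49, -14.9). ∠RUV = 86.0° gives UV at -164° from the x-axis; with |UV| = 26.0, V = (-34.5, -22.0). Then |ZV| = |V − Z| = 40.9.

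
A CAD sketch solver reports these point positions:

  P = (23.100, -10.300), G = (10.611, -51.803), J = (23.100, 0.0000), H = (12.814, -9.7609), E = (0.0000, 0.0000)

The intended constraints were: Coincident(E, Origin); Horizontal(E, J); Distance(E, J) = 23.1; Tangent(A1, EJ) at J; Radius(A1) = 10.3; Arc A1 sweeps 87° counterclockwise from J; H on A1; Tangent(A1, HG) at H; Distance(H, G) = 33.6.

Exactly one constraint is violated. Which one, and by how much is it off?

Distance(H, G) = 33.6 — off by 8.50.

E = (0.00, 0.00) ✓; E.y = 0.00, J.y = 0.00 ✓; |EJ| = 23.10 ✓; ∠(PJ, JE) = 90.00° ✓; |PJ| = 10.30 ✓; bearing(P→H) − bearing(P→J) = 87.00° ✓; |PH| = 10.30 ✓; ∠(PH, HG) = 90.00° ✓; |HG| = 42.10 ✗.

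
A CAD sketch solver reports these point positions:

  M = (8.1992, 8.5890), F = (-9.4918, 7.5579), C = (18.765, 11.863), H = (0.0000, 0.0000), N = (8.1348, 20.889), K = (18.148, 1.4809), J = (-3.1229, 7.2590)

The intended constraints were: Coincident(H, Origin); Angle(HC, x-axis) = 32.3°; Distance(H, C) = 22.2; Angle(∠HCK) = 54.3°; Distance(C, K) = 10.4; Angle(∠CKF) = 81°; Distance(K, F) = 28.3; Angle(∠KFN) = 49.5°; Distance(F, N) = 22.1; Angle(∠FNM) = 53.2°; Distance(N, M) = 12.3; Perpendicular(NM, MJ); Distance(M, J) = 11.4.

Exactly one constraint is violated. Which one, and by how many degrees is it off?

Perpendicular(NM, MJ) — off by 6.40°.

H = (0.00, 0.00) ✓; HC at 32.30° ✓; |HC| = 22.20 ✓; ∠HCK = 54.30° ✓; |CK| = 10.40 ✓; ∠CKF = 81.00° ✓; |KF| = 28.30 ✓; ∠KFN = 49.50° ✓; |FN| = 22.10 ✓; ∠FNM = 53.20° ✓; |NM| = 12.30 ✓; ∠(NM, MJ) = 83.60° ✗; |MJ| = 11.40 ✓.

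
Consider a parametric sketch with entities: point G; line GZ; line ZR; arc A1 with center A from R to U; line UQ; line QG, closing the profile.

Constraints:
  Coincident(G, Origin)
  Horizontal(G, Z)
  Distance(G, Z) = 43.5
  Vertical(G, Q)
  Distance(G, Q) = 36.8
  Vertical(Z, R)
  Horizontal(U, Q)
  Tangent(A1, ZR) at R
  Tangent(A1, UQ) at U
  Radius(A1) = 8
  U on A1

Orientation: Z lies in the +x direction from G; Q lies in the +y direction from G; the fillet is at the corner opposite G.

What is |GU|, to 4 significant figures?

51.13

The virtual corner opposite G is at (43.50, 36.80). Tangency of A1 to ZR means the radius AR is perpendicular to ZR and A1 meets UQ tangentially, so AU is at right angles to UQ, with radius 8.0, so the center A sits 8.0 in from both sides at A = (35.50, 28.80). That places the tangent points at R = (43.50, 28.80) on ZR and U = (35.50, 36.80) on UQ. Then |GU| = |U − G| = 51.13.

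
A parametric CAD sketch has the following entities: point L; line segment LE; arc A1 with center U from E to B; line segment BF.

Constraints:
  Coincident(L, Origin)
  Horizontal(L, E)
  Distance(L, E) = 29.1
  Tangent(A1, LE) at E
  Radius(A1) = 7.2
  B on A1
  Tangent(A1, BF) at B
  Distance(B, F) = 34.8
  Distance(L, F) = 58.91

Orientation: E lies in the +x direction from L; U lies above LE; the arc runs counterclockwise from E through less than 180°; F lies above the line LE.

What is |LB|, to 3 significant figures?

36.6

L is at the origin; L and E share the same y with |LE| = 29.1 and E on the +x side, so E = (29.1, 0.00). Since A1 is tangent to LE there, UE ⟂ LE, so U = E + (0, 7.2) = (29.1, 7.20). Since UB ⟂ BF (tangency), |UF| = √(7.2² + 34.8²) = 35.5 regardless of where B sits on A1. So F lies on both circle(L, 58.91) and circle(U, 35.5); the above-LE intersection is F = (43.6, 39.7). B is the foot of the tangent from F: B = (36.1, 5.66).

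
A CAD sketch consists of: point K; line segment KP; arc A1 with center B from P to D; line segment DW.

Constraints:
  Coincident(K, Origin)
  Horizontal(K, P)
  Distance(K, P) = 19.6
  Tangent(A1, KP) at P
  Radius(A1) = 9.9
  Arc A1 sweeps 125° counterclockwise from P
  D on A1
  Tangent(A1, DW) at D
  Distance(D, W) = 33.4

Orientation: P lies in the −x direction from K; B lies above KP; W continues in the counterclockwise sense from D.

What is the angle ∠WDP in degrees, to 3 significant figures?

118°

K is at the origin; K and P share the same y with |KP| = 19.6 and P on the −x side, so P = (-19.6, 0.00). A1 meets KP tangentially, so BP is at right angles to KP, so B = P + (0, 9.9) = (-19.6, 9.90). On A1, P sits at bearing -90° from B; a 125° counterclockwise sweep puts D at bearing 35°, so D = B + 9.9·(cos 35°, sin 35°) = (-11.5, 15.6). A1 meets DW tangentially, so BD is at right angles to DW, so DW runs along (−sin 35°, cos 35°); with |DW| = 33.4, W = (-30.6, 42.9). Then cos ∠WDP = DW·DP / (|DW||DP|), giving 118°.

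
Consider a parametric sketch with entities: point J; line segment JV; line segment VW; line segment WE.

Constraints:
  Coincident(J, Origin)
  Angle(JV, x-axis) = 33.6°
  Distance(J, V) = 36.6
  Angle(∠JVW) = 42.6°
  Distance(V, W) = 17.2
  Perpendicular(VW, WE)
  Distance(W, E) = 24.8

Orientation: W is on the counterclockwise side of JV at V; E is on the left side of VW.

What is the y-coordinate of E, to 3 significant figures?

-1.55

∠JVW = 42.6°, so VW runs at 33.6° + (180° − 42.6°) = 171° from the x-axis; with |VW| = 17.2, W = V + 17.2·(cos 171°, sin 171°) = (13.5, 22.9). VW is perpendicular to WE; with |WE| = 24.8 on the left of VW, E = W + 24.8·(-0.156, -0.988) = (9.62, -1.55). So E.y = -1.55.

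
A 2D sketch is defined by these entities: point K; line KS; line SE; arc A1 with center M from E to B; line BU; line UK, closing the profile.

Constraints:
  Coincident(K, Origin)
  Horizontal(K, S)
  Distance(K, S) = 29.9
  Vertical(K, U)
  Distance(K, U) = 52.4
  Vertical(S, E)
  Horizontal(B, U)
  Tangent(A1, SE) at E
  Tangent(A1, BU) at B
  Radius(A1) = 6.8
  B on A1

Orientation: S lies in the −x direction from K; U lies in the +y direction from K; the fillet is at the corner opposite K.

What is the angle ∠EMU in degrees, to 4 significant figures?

163.6°

The virtual corner opposite K is at (-29.90, 52.40). Tangency of A1 to SE means the radius ME is perpendicular to SE and A1 meets BU tangentially, so MB is at right angles to BU, with radius 6.8, so the center M sits 6.8 in from both sides at M = (-23.10, 45.60). That places the tangent points at E = (-29.90, 45.60) on SE and B = (-23.10, 52.40) on BU. Then cos ∠EMU = ME·MU / (|ME||MU|), giving 163.6°.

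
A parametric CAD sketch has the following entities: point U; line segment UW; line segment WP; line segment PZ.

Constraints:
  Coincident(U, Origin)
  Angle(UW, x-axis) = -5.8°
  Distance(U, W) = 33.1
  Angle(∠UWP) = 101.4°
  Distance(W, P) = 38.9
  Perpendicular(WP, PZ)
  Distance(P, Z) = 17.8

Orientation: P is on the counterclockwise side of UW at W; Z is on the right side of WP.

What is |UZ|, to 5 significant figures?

67.748

U is at the origin; UW runs at -5.8° with length 33.1, so W = 33.1·(cos -5.8°, sin -5.8°) = (32.931, -3.3450). ∠UWP = 101.4°, so WP runs at -5.8° + (180° − 101.4°) = 72.800° from the x-axis; with |WP| = 38.9, P = W + 38.9·(cos 72.800°, sin 72.800°) = (44.434, 33.815). WP ⟂ PZ; with |PZ| = 17.8 on the right of WP, Z = P + 17.8·(0.95528, -0.29571) = (61.438, 28.552). Then |UZ| = |Z − U| = 67.748.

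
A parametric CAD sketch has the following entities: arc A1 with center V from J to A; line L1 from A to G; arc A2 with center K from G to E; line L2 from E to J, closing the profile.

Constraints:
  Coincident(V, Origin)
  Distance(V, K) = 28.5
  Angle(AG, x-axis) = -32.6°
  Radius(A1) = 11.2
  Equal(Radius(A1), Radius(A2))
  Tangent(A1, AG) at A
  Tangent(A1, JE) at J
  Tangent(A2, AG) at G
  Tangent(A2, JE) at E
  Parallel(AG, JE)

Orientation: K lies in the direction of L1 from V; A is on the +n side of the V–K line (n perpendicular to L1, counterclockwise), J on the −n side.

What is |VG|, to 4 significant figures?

30.62

The slot axis is L1's direction at -32.6°, so u = (cos -32.6°, sin -32.6°) = (0.8425, -0.5388) and n = (−sin -32.6°, cos -32.6°) = (0.5388, 0.8425). V is at the origin and K lies 28.5 along u from V, so K = 28.5·u = (24.01, -15.35). Tangency of A1 to both parallel lines with radius 11.2 puts A and J at V ± 11.2·n: A = (6.034, 9.435), J = (-6.034, -9.435). Equal radii place G and E the same way about K: G = K + 11.2·n = (30.04, -5.920), E = K − 11.2·n = (17.98, -24.79). Then |VG| = |G − V| = 30.62.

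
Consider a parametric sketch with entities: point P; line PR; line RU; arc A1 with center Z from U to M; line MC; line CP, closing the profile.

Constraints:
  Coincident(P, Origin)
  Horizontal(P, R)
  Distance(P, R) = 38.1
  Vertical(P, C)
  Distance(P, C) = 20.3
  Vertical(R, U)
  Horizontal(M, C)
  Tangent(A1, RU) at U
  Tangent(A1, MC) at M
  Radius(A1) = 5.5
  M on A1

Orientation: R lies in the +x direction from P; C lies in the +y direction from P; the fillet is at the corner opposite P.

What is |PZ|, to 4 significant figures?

35.80

P is at the origin; P and R share the same y with |PR| = 38.1 and R on the +x side, so R = (38.10, 0.000). PC is vertical with |PC| = 20.3 and C on the +y side, so C = (0.000, 20.30). The virtual corner opposite P is at (38.10, 20.30). Since A1 is tangent to RU there, ZU ⟂ RU and since A1 is tangent to MC there, ZM ⟂ MC, with radius 5.5, so the center Z sits 5.5 in from both sides at Z = (32.60, 14.80). Then |PZ| = |Z − P| = 35.80.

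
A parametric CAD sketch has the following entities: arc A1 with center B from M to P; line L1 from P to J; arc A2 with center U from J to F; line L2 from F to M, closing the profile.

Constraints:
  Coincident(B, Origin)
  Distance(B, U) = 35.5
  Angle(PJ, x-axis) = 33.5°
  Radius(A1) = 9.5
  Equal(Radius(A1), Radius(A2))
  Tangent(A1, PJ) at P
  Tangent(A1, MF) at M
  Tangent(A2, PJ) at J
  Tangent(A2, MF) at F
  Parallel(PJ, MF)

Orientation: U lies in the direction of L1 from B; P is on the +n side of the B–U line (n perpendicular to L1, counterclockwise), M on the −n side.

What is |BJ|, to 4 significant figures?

36.75

The slot axis is L1's direction at 33.5°, so u = (cos 33.5°, sin 33.5°) = (0.8339, 0.5519) and n = (−sin 33.5°, cos 33.5°) = (-0.5519, 0.8339). B is at the origin and U lies 35.5 along u from B, so U = 35.5·u = (29.60, 19.59). Tangency of A1 to both parallel lines with radius 9.5 puts P and M at B ± 9.5·n: P = (-5.243, 7.922), M = (5.243, -7.922). Equal radii place J and F the same way about U: J = U + 9.5·n = (24.36, 27.52), F = U − 9.5·n = (34.85, 11.67). Then |BJ| = |J − B| = 36.75.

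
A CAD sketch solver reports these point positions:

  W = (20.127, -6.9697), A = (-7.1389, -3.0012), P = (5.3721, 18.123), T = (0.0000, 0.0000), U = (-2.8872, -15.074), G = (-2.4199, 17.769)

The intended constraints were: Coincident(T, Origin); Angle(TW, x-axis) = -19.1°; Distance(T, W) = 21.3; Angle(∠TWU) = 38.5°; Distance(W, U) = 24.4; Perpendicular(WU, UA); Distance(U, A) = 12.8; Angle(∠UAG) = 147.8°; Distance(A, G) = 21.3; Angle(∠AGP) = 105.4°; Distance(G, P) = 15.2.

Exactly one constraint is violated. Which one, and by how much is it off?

Distance(G, P) = 15.2 — off by 7.40.

T = (0.00, 0.00) ✓; TW at -19.10° ✓; |TW| = 21.30 ✓; ∠TWU = 38.50° ✓; |WU| = 24.40 ✓; ∠(WU, UA) = 90.00° ✓; |UA| = 12.80 ✓; ∠UAG = 147.8° ✓; |AG| = 21.30 ✓; ∠AGP = 105.4° ✓; |GP| = 7.800 ✗.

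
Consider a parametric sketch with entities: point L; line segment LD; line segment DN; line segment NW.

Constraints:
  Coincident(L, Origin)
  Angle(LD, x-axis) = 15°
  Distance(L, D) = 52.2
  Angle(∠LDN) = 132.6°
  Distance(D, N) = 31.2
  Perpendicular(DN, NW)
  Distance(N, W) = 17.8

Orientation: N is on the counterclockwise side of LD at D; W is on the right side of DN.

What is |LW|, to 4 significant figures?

87.11

∠LDN = 132.6°, so DN runs at 15.0° + (180° − 132.6°) = 62.40° from the x-axis; with |DN| = 31.2, N = D + 31.2·(cos 62.40°, sin 62.40°) = (64.88, 41.16). The perpendicularity gives NW at right angles to DN; with |NW| = 17.8 on the right of DN, W = N + 17.8·(0.8862, -0.4633) = (80.65, 32.91). Then |LW| = |W − L| = 87.11.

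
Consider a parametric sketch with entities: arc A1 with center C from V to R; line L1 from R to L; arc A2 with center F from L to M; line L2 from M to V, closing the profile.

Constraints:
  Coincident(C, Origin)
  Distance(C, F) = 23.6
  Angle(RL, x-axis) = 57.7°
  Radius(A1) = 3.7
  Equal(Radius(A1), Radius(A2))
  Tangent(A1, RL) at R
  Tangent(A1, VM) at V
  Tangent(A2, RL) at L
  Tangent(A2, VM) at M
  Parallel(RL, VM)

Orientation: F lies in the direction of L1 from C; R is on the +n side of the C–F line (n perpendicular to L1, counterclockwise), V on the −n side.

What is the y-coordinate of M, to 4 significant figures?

17.97

The slot axis is L1's direction at 57.7°, so u = (cos 57.7°, sin 57.7°) = (0.5344, 0.8453) and n = (−sin 57.7°, cos 57.7°) = (-0.8453, 0.5344). C is at the origin and F lies 23.6 along u from C, so F = 23.6·u = (12.61, 19.95). Tangency of A1 to both parallel lines with radius 3.7 puts R and V at C ± 3.7·n: R = (-3.127, 1.977), V = (3.127, -1.977). Equal radii place L and M the same way about F: L = F + 3.7·n = (9.483, 21.93), M = F − 3.7·n = (15.74, 17.97). So M.y = 17.97.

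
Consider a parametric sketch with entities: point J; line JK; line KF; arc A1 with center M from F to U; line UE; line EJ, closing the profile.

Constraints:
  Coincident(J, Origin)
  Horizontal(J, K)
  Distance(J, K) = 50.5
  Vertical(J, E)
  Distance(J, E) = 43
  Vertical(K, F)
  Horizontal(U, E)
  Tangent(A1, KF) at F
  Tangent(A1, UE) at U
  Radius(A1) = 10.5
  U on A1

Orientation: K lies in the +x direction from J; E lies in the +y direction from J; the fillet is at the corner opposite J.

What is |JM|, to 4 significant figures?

51.54

J is at the origin; J and K share the same y with |JK| = 50.5 and K on the +x side, so K = (50.50, 0.000). J and E share the same x with |JE| = 43.0 and E on the +y side, so E = (0.000, 43.00). The virtual corner opposite J is at (50.50, 43.00). A1 meets KF tangentially, so MF is at right angles to KF and the tangent condition forces MU to be normal to UE, with radius 10.5, so the center M sits 10.5 in from both sides at M = (40.00, 32.50). Then |JM| = |M − J| = 51.54.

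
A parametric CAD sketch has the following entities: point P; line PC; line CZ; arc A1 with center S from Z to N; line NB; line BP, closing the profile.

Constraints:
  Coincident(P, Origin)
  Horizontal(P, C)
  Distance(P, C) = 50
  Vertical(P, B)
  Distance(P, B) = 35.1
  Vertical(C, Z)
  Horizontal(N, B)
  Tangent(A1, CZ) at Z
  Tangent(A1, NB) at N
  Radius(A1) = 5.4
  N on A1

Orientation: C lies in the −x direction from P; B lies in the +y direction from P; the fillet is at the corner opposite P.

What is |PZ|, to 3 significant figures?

58.2

P is at the origin; P and C share the same y with |PC| = 50.0 and C on the −x side, so C = (-50.0, 0.00). P and B share the same x with |PB| = 35.1 and B on the +y side, so B = (0.00, 35.1). The virtual corner opposite P is at (-50.0, 35.1). The tangent condition forces SZ to be normal to CZ and tangency of A1 to NB means the radius SN is perpendicular to NB, with radius 5.4, so the center S sits 5.4 in from both sides at S = (-44.6, 29.7). That places the tangent points at Z = (-50.0, 29.7) on CZ and N = (-44.6, 35.1) on NB. Then |PZ| = |Z − P| = 58.2.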